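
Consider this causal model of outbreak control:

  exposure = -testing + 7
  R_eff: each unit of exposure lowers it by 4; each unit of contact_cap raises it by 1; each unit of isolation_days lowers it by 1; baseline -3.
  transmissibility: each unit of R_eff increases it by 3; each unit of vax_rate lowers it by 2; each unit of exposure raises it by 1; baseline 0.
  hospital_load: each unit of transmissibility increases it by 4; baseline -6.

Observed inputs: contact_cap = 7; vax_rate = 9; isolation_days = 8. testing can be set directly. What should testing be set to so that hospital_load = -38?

testing = 9

Substituting into the R_eff equation gives R_eff = 4*testing - 32.
So transmissibility = 11*testing - 107.
Substituting into the hospital_load equation gives hospital_load = 44*testing - 434.
Solve 44*testing - 434 = -38: testing = (-38 + 434) / 44 = 9.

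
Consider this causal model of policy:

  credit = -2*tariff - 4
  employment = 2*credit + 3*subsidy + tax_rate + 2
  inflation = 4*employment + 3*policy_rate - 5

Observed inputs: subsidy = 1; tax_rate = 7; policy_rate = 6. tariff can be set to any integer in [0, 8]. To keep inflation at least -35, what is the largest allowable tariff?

tariff = 4

Substituting into the employment equation gives employment = -4*tariff + 4.
So inflation = -16*tariff + 29.
Require -16*tariff + 29 ≥ -35, so tariff ≤ 4.
The largest integer in [0, 8] satisfying this is 4.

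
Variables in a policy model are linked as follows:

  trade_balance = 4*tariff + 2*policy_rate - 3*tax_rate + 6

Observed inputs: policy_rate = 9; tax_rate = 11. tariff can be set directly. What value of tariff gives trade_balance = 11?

tariff = 5

Substituting into the trade_balance equation gives trade_balance = 4*tariff - 9.
Solve 4*tariff - 9 = 11: tariff = (11 + 9) / 4 = 5.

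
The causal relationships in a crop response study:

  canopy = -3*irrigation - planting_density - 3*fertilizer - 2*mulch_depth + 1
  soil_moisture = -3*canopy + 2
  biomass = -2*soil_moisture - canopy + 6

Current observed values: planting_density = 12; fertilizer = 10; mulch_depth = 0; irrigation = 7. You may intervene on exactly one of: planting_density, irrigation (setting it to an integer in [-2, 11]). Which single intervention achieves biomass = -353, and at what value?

set irrigation = 10

Intervening on planting_density: biomass = -5*planting_density - 248. Reaching -353 requires planting_density = 21, outside [-2, 11].
Intervening on irrigation: with other inputs at their observed values, biomass = -15*irrigation - 203. Solving for -353 gives irrigation = 10, within [-2, 11].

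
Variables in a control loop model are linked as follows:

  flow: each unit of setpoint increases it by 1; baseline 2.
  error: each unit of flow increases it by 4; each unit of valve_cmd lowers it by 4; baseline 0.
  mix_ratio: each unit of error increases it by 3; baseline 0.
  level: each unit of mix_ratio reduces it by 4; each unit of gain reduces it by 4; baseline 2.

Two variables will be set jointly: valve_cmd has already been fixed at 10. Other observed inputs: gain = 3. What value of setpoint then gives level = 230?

With valve_cmd held at 10:
Substituting into the error equation gives error = 4*setpoint - 32.
Substituting into the mix_ratio equation gives mix_ratio = 12*setpoint - 96.
This gives level = -48*setpoint + 374.
Solve -48*setpoint + 374 = 230: setpoint = (230 - 374) / -48 = 3.

setpoint = 3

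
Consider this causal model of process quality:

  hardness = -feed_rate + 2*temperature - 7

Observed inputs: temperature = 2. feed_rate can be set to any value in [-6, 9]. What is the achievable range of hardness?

Substituting into the hardness equation gives hardness = -feed_rate - 3.
Linear in feed_rate, so extremes are at the endpoints: feed_rate = -6 gives hardness = 3; feed_rate = 9 gives hardness = -12.

-12 to 3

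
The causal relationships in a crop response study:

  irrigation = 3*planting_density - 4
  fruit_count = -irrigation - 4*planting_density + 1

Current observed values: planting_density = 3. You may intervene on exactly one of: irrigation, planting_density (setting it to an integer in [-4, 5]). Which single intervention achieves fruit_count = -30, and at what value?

set planting_density = 5

Intervening on irrigation: fruit_count = -irrigation - 11. Reaching -30 requires irrigation = 19, outside [-4, 5].
Intervening on planting_density: with other inputs at their observed values, fruit_count = -7*planting_density + 5. Solving for -30 gives planting_density = 5, within [-4, 5].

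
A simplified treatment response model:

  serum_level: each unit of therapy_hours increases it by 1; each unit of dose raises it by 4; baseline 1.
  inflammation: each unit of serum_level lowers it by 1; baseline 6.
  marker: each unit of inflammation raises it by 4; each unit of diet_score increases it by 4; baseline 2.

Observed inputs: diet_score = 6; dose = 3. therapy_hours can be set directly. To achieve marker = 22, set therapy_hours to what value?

Substituting into the serum_level equation gives serum_level = therapy_hours + 13.
inflammation becomes -therapy_hours - 7.
Substituting into the marker equation gives marker = -4*therapy_hours - 2.
Solve -4*therapy_hours - 2 = 22: therapy_hours = (22 + 2) / -4 = -6.

therapy_hours = -6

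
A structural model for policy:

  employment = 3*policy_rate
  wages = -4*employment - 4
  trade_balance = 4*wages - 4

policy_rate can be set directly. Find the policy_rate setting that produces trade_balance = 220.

Substituting into the wages equation gives wages = -12*policy_rate - 4.
Substituting into the trade_balance equation gives trade_balance = -48*policy_rate - 20.
Solve -48*policy_rate - 20 = 220: policy_rate = (220 + 20) / -48 = -5.

policy_rate = -5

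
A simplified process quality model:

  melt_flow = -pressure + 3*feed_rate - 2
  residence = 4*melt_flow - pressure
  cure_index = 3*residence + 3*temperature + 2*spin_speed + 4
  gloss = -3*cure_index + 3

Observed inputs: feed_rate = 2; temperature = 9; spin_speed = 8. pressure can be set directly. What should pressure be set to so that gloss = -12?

Substituting into the melt_flow equation gives melt_flow = -pressure + 4.
So residence = -5*pressure + 16.
Substituting into the cure_index equation gives cure_index = -15*pressure + 95.
gloss becomes 45*pressure - 282.
Solve 45*pressure - 282 = -12: pressure = (-12 + 282) / 45 = 6.

pressure = 6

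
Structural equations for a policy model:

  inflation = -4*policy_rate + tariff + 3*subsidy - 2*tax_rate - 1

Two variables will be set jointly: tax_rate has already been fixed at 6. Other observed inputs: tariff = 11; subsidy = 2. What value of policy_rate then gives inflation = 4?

With tax_rate held at 6:
Substituting into the inflation equation gives inflation = -4*policy_rate + 4.
Solve -4*policy_rate + 4 = 4: policy_rate = (4 - 4) / -4 = 0.

policy_rate = 0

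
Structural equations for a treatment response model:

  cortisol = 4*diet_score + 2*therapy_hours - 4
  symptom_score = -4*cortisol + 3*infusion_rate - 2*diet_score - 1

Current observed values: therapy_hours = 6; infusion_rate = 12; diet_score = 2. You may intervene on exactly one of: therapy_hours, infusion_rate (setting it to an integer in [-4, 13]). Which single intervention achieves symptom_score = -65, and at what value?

set therapy_hours = 10

Intervening on therapy_hours: with other inputs at their observed values, symptom_score = -8*therapy_hours + 15. Solving for -65 gives therapy_hours = 10, within [-4, 13].
Intervening on infusion_rate: symptom_score = 3*infusion_rate - 69. Reaching -65 requires infusion_rate = 4/3, not an integer.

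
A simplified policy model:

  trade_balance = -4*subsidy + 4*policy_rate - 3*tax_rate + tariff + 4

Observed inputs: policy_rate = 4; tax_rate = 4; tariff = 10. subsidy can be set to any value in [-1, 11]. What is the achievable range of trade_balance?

-26 to 22

Substituting into the trade_balance equation gives trade_balance = -4*subsidy + 18.
Linear in subsidy, so extremes are at the endpoints: subsidy = -1 gives trade_balance = 22; subsidy = 11 gives trade_balance = -26.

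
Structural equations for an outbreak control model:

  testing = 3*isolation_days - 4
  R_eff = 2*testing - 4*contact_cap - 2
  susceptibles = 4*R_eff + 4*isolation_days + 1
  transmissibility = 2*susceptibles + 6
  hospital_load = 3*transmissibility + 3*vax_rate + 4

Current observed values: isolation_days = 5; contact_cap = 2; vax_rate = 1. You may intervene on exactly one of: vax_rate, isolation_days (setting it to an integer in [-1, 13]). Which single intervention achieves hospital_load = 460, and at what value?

Intervening on vax_rate: with other inputs at their observed values, hospital_load = 3*vax_rate + 436. Solving for 460 gives vax_rate = 8, within [-1, 13].
Intervening on isolation_days: hospital_load = 168*isolation_days - 401. Reaching 460 requires isolation_days = 41/8, not an integer.

set vax_rate = 8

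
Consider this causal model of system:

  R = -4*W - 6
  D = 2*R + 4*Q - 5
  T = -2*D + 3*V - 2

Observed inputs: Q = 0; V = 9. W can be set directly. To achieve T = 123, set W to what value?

Substituting into the D equation gives D = -8*W - 17.
Substituting into the T equation gives T = 16*W + 59.
Solve 16*W + 59 = 123: W = (123 - 59) / 16 = 4.

W = 4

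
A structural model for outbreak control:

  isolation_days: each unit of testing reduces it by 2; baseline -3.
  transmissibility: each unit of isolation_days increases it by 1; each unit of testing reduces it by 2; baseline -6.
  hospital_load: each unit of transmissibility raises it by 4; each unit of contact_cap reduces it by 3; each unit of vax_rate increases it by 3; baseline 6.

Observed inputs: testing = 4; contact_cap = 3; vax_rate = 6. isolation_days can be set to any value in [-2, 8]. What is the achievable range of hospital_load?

Intervening on isolation_days fixes its value directly, overriding its dependence on testing.
Substituting into the transmissibility equation gives transmissibility = isolation_days - 14.
Substituting into the hospital_load equation gives hospital_load = 4*isolation_days - 41.
Linear in isolation_days, so extremes are at the endpoints: isolation_days = -2 gives hospital_load = -49; isolation_days = 8 gives hospital_load = -9.

-49 to -9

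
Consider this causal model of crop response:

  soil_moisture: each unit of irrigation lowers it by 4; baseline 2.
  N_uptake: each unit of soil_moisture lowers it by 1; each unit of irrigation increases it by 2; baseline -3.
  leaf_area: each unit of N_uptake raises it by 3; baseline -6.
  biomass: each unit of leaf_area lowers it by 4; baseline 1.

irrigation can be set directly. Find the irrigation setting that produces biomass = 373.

irrigation = -4

Substituting into the N_uptake equation gives N_uptake = 6*irrigation - 5.
So leaf_area = 18*irrigation - 21.
Substituting into the biomass equation gives biomass = -72*irrigation + 85.
Solve -72*irrigation + 85 = 373: irrigation = (373 - 85) / -72 = -4.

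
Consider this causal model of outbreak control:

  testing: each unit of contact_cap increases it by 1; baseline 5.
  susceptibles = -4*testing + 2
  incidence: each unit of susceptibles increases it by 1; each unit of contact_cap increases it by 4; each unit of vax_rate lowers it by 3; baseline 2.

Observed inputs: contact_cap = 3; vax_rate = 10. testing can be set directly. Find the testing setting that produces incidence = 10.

testing = -6

Intervening on testing fixes its value directly, overriding its dependence on contact_cap.
Substituting into the incidence equation gives incidence = -4*testing - 14.
Solve -4*testing - 14 = 10: testing = (10 + 14) / -4 = -6.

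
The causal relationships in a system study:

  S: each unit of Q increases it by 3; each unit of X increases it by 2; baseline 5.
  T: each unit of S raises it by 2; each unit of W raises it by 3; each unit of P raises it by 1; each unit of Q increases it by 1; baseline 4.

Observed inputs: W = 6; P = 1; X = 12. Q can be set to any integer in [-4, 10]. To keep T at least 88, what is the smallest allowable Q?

Q = 1

Substituting into the S equation gives S = 3*Q + 29.
T becomes 7*Q + 81.
Require 7*Q + 81 ≥ 88, so Q ≥ 1.
The smallest integer in [-4, 10] satisfying this is 1.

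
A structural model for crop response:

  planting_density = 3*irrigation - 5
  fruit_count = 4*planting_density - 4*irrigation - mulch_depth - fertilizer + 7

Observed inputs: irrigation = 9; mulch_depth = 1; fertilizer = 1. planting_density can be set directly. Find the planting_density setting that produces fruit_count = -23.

Intervening on planting_density fixes its value directly, overriding its dependence on irrigation.
Substituting into the fruit_count equation gives fruit_count = 4*planting_density - 31.
Solve 4*planting_density - 31 = -23: planting_density = (-23 + 31) / 4 = 2.

planting_density = 2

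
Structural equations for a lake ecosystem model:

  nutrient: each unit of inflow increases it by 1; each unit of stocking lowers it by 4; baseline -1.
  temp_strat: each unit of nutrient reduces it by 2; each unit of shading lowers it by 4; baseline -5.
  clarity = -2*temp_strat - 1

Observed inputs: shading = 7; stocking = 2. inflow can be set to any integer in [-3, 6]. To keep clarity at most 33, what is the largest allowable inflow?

Substituting into the nutrient equation gives nutrient = inflow - 9.
temp_strat becomes -2*inflow - 15.
This gives clarity = 4*inflow + 29.
Require 4*inflow + 29 ≤ 33, so inflow ≤ 1.
The largest integer in [-3, 6] satisfying this is 1.

inflow = 1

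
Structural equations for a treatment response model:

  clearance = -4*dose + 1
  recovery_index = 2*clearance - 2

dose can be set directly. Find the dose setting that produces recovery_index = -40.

dose = 5

Substituting into the recovery_index equation gives recovery_index = -8*dose.
Solve -8*dose = -40: dose = -40 / -8 = 5.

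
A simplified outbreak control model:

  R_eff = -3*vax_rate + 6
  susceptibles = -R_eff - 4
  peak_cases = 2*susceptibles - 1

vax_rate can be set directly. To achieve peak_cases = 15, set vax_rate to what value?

Substituting into the susceptibles equation gives susceptibles = 3*vax_rate - 10.
This gives peak_cases = 6*vax_rate - 21.
Solve 6*vax_rate - 21 = 15: vax_rate = (15 + 21) / 6 = 6.

vax_rate = 6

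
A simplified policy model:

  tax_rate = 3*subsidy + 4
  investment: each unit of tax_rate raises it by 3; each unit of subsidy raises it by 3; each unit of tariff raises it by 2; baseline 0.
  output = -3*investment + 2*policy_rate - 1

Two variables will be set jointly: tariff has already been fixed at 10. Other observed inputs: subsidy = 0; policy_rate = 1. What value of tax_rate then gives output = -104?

tax_rate = 5

With tariff held at 10:
Intervening on tax_rate fixes its value directly, overriding its dependence on subsidy.
Substituting into the investment equation gives investment = 3*tax_rate + 20.
output becomes -9*tax_rate - 59.
Solve -9*tax_rate - 59 = -104: tax_rate = (-104 + 59) / -9 = 5.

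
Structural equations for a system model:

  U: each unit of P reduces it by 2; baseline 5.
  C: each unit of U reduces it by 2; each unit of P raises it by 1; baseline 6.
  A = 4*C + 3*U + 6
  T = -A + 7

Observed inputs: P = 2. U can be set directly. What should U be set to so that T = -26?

U = 1

Intervening on U fixes its value directly, overriding its dependence on P.
Substituting into the C equation gives C = -2*U + 8.
A becomes -5*U + 38.
T becomes 5*U - 31.
Solve 5*U - 31 = -26: U = (-26 + 31) / 5 = 1.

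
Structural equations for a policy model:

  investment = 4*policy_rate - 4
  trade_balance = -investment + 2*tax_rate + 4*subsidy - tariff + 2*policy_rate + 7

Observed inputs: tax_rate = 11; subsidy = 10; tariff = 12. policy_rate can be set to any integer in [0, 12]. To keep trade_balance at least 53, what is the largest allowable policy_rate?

policy_rate = 4

Substituting into the trade_balance equation gives trade_balance = -2*policy_rate + 61.
Require -2*policy_rate + 61 ≥ 53, so policy_rate ≤ 4.
The largest integer in [0, 12] satisfying this is 4.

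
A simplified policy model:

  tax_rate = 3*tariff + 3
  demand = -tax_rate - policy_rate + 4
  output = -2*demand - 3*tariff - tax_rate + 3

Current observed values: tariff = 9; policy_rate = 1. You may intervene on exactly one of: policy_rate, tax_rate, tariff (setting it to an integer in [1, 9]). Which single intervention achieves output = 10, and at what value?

Intervening on policy_rate: with other inputs at their observed values, output = 2*policy_rate - 2. Solving for 10 gives policy_rate = 6, within [1, 9].
Intervening on tax_rate: output = tax_rate - 30. Reaching 10 requires tax_rate = 40, outside [1, 9].
Intervening on tariff: the paths from tariff to output cancel (net effect zero), leaving output = 0; 10 is unreachable this way.

set policy_rate = 6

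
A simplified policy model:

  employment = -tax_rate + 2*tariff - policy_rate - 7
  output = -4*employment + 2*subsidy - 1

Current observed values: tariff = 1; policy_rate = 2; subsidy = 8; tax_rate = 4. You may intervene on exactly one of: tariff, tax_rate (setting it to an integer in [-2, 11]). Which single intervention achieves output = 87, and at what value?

set tax_rate = 11

Intervening on tariff: output = -8*tariff + 67. Reaching 87 requires tariff = -5/2, not an integer.
Intervening on tax_rate: with other inputs at their observed values, output = 4*tax_rate + 43. Solving for 87 gives tax_rate = 11, within [-2, 11].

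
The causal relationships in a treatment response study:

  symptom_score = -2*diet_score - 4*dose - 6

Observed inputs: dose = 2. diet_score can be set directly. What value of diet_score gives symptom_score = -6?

Substituting into the symptom_score equation gives symptom_score = -2*diet_score - 14.
Solve -2*diet_score - 14 = -6: diet_score = (-6 + 14) / -2 = -4.

diet_score = -4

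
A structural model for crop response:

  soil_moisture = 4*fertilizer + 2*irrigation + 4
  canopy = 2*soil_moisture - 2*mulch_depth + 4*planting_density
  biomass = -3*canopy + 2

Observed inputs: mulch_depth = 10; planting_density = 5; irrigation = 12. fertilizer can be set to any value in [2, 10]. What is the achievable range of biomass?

-406 to -214

Substituting into the soil_moisture equation gives soil_moisture = 4*fertilizer + 28.
Substituting into the canopy equation gives canopy = 8*fertilizer + 56.
So biomass = -24*fertilizer - 166.
Linear in fertilizer, so extremes are at the endpoints: fertilizer = 2 gives biomass = -214; fertilizer = 10 gives biomass = -406.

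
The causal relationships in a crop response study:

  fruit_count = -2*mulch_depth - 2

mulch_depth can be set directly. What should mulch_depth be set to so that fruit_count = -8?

Solve -2*mulch_depth - 2 = -8: mulch_depth = (-8 + 2) / -2 = 3.

mulch_depth = 3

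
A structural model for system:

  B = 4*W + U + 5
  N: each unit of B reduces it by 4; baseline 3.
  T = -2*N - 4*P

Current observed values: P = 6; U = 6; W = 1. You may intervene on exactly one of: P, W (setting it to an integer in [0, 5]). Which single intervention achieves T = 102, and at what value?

set P = 3

Intervening on P: with other inputs at their observed values, T = -4*P + 114. Solving for 102 gives P = 3, within [0, 5].
Intervening on W: T = 32*W + 58. Reaching 102 requires W = 11/8, not an integer.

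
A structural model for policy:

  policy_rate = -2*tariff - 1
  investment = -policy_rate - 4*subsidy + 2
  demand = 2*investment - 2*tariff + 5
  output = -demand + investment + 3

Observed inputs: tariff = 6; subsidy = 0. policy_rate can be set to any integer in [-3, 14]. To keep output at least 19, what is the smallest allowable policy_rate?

Intervening on policy_rate fixes its value directly, overriding its dependence on tariff.
Substituting into the investment equation gives investment = -policy_rate + 2.
So demand = -2*policy_rate - 3.
This gives output = policy_rate + 8.
Require policy_rate + 8 ≥ 19, so policy_rate ≥ 11.
The smallest integer in [-3, 14] satisfying this is 11.

policy_rate = 11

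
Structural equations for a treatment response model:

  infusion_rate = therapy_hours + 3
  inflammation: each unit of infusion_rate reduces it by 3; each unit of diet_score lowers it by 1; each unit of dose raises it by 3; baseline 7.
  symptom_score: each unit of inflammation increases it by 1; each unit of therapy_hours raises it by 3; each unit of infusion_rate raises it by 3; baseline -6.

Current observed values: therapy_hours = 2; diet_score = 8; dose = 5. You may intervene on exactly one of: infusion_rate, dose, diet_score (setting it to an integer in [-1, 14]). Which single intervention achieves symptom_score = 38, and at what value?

set dose = 13

Intervening on infusion_rate: the paths from infusion_rate to symptom_score cancel (net effect zero), leaving symptom_score = 14; 38 is unreachable this way.
Intervening on dose: with other inputs at their observed values, symptom_score = 3*dose - 1. Solving for 38 gives dose = 13, within [-1, 14].
Intervening on diet_score: symptom_score = -diet_score + 22. Reaching 38 requires diet_score = -16, outside [-1, 14].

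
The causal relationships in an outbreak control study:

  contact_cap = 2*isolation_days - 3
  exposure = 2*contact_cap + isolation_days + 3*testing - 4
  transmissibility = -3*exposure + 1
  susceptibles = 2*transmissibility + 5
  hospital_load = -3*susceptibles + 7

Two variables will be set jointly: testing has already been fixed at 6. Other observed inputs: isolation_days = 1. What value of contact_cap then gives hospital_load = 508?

With testing held at 6:
Intervening on contact_cap fixes its value directly, overriding its dependence on isolation_days.
Substituting into the exposure equation gives exposure = 2*contact_cap + 15.
Substituting into the transmissibility equation gives transmissibility = -6*contact_cap - 44.
Substituting into the susceptibles equation gives susceptibles = -12*contact_cap - 83.
hospital_load becomes 36*contact_cap + 256.
Solve 36*contact_cap + 256 = 508: contact_cap = (508 - 256) / 36 = 7.

contact_cap = 7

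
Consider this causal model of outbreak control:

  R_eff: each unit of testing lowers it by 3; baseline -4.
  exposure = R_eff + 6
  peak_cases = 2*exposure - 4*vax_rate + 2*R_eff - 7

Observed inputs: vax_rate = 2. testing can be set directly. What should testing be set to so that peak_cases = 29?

testing = -4

Substituting into the exposure equation gives exposure = -3*testing + 2.
Substituting into the peak_cases equation gives peak_cases = -12*testing - 19.
Solve -12*testing - 19 = 29: testing = (29 + 19) / -12 = -4.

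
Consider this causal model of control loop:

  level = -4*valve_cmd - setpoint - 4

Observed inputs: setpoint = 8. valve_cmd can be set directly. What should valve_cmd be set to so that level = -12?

Substituting into the level equation gives level = -4*valve_cmd - 12.
Solve -4*valve_cmd - 12 = -12: valve_cmd = (-12 + 12) / -4 = 0.

valve_cmd = 0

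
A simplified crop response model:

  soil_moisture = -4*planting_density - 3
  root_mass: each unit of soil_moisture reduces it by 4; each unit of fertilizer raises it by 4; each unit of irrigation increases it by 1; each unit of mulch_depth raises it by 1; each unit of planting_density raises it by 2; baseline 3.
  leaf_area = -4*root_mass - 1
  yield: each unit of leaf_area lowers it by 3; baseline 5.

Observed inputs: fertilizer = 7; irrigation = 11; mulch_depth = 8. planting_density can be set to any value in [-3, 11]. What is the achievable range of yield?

Substituting into the root_mass equation gives root_mass = 18*planting_density + 62.
Substituting into the leaf_area equation gives leaf_area = -72*planting_density - 249.
Substituting into the yield equation gives yield = 216*planting_density + 752.
Linear in planting_density, so extremes are at the endpoints: planting_density = -3 gives yield = 104; planting_density = 11 gives yield = 3128.

104 to 3128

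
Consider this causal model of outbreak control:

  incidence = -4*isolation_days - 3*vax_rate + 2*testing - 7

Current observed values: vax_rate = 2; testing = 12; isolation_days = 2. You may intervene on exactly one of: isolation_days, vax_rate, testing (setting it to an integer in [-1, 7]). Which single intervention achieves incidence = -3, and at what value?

set vax_rate = 4

Intervening on isolation_days: incidence = -4*isolation_days + 11. Reaching -3 requires isolation_days = 7/2, not an integer.
Intervening on vax_rate: with other inputs at their observed values, incidence = -3*vax_rate + 9. Solving for -3 gives vax_rate = 4, within [-1, 7].
Intervening on testing: incidence = 2*testing - 21. Reaching -3 requires testing = 9, outside [-1, 7].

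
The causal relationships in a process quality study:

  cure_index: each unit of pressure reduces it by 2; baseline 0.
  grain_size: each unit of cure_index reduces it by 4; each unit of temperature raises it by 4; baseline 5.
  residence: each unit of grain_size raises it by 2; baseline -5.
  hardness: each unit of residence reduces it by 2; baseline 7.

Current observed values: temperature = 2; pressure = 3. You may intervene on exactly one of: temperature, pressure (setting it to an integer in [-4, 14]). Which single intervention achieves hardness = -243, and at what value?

Intervening on temperature: with other inputs at their observed values, hardness = -16*temperature - 99. Solving for -243 gives temperature = 9, within [-4, 14].
Intervening on pressure: hardness = -32*pressure - 35. Reaching -243 requires pressure = 13/2, not an integer.

set temperature = 9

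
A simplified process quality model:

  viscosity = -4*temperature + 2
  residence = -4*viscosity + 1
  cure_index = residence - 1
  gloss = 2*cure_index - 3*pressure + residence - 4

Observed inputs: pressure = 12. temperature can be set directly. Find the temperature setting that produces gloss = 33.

temperature = 2

Substituting into the residence equation gives residence = 16*temperature - 7.
Substituting into the cure_index equation gives cure_index = 16*temperature - 8.
Substituting into the gloss equation gives gloss = 48*temperature - 63.
Solve 48*temperature - 63 = 33: temperature = (33 + 63) / 48 = 2.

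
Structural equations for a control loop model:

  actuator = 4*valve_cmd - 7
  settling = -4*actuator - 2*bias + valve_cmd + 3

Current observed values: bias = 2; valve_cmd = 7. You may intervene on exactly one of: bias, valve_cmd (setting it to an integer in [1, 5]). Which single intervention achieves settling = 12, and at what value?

Intervening on bias: settling = -2*bias - 74. Reaching 12 requires bias = -43, outside [1, 5].
Intervening on valve_cmd: with other inputs at their observed values, settling = -15*valve_cmd + 27. Solving for 12 gives valve_cmd = 1, within [1, 5].

set valve_cmd = 1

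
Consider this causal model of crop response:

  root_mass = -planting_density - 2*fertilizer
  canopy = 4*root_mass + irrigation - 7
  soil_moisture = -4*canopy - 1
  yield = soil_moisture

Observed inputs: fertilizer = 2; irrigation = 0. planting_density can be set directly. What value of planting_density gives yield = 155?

Substituting into the root_mass equation gives root_mass = -planting_density - 4.
So canopy = -4*planting_density - 23.
Substituting into the soil_moisture equation gives soil_moisture = 16*planting_density + 91.
yield becomes 16*planting_density + 91.
Solve 16*planting_density + 91 = 155: planting_density = (155 - 91) / 16 = 4.

planting_density = 4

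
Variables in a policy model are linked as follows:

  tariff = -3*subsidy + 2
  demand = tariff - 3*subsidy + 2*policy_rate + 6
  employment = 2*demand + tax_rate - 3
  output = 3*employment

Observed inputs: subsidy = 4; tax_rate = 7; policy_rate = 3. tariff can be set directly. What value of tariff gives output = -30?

tariff = -7

Intervening on tariff fixes its value directly, overriding its dependence on subsidy.
Substituting into the demand equation gives demand = tariff.
Substituting into the employment equation gives employment = 2*tariff + 4.
Substituting into the output equation gives output = 6*tariff + 12.
Solve 6*tariff + 12 = -30: tariff = (-30 - 12) / 6 = -7.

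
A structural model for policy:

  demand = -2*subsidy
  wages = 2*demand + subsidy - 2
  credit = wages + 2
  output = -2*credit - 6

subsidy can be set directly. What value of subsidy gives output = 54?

Substituting into the wages equation gives wages = -3*subsidy - 2.
This gives credit = -3*subsidy.
So output = 6*subsidy - 6.
Solve 6*subsidy - 6 = 54: subsidy = (54 + 6) / 6 = 10.

subsidy = 10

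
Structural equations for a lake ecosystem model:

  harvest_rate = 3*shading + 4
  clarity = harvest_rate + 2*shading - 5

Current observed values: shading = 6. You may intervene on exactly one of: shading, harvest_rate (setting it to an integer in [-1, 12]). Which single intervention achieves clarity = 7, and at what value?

Intervening on shading: clarity = 5*shading - 1. Reaching 7 requires shading = 8/5, not an integer.
Intervening on harvest_rate: with other inputs at their observed values, clarity = harvest_rate + 7. Solving for 7 gives harvest_rate = 0, within [-1, 12].

set harvest_rate = 0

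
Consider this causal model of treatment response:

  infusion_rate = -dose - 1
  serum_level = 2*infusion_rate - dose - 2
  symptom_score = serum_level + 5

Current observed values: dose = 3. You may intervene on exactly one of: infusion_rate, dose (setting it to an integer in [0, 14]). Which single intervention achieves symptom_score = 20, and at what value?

Intervening on infusion_rate: with other inputs at their observed values, symptom_score = 2*infusion_rate. Solving for 20 gives infusion_rate = 10, within [0, 14].
Intervening on dose: symptom_score = -3*dose + 1. Reaching 20 requires dose = -19/3, not an integer.

set infusion_rate = 10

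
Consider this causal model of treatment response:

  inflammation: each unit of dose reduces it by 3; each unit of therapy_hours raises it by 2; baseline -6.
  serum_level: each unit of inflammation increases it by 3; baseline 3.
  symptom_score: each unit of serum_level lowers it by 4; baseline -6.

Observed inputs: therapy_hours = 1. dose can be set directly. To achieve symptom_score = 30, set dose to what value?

dose = 0

Substituting into the inflammation equation gives inflammation = -3*dose - 4.
Substituting into the serum_level equation gives serum_level = -9*dose - 9.
So symptom_score = 36*dose + 30.
Solve 36*dose + 30 = 30: dose = (30 - 30) / 36 = 0.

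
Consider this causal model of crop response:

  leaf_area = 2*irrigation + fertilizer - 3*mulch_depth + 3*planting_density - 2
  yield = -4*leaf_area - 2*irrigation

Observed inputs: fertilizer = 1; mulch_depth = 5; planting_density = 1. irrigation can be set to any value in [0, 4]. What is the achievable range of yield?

Substituting into the leaf_area equation gives leaf_area = 2*irrigation - 13.
yield becomes -10*irrigation + 52.
Linear in irrigation, so extremes are at the endpoints: irrigation = 0 gives yield = 52; irrigation = 4 gives yield = 12.

12 to 52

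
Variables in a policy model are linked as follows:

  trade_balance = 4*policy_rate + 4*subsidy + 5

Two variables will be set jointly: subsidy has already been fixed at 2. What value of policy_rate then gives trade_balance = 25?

policy_rate = 3

With subsidy held at 2:
Substituting into the trade_balance equation gives trade_balance = 4*policy_rate + 13.
Solve 4*policy_rate + 13 = 25: policy_rate = (25 - 13) / 4 = 3.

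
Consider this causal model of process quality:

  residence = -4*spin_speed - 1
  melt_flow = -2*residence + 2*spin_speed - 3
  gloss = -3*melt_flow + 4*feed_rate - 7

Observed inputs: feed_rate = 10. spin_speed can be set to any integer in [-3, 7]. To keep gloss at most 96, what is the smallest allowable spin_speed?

spin_speed = -2

Substituting into the melt_flow equation gives melt_flow = 10*spin_speed - 1.
This gives gloss = -30*spin_speed + 36.
Require -30*spin_speed + 36 ≤ 96, so spin_speed ≥ -2.
The smallest integer in [-3, 7] satisfying this is -2.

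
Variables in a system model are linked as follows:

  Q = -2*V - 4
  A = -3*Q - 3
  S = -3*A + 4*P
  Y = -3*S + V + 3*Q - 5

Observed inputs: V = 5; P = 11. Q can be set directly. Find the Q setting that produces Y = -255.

Q = 4

Intervening on Q fixes its value directly, overriding its dependence on V.
Substituting into the S equation gives S = 9*Q + 53.
This gives Y = -24*Q - 159.
Solve -24*Q - 159 = -255: Q = (-255 + 159) / -24 = 4.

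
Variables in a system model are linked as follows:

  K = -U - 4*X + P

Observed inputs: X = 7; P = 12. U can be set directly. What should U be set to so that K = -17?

Substituting into the K equation gives K = -U - 16.
Solve -U - 16 = -17: U = (-17 + 16) / -1 = 1.

U = 1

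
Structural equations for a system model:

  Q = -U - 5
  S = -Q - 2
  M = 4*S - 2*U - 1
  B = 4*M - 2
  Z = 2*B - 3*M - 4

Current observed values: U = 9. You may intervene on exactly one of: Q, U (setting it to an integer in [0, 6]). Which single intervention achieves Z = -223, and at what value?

Intervening on Q: with other inputs at their observed values, Z = -20*Q - 143. Solving for -223 gives Q = 4, within [0, 6].
Intervening on U: Z = 10*U + 47. Reaching -223 requires U = -27, outside [0, 6].

set Q = 4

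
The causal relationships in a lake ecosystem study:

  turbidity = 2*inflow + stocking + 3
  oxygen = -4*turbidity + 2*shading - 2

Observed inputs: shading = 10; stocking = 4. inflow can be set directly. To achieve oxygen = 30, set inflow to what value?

inflow = -5

Substituting into the turbidity equation gives turbidity = 2*inflow + 7.
oxygen becomes -8*inflow - 10.
Solve -8*inflow - 10 = 30: inflow = (30 + 10) / -8 = -5.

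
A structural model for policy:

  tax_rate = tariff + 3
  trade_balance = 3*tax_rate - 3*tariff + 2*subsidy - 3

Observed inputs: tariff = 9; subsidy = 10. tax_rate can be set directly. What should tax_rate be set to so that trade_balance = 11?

tax_rate = 7

Intervening on tax_rate fixes its value directly, overriding its dependence on tariff.
Substituting into the trade_balance equation gives trade_balance = 3*tax_rate - 10.
Solve 3*tax_rate - 10 = 11: tax_rate = (11 + 10) / 3 = 7.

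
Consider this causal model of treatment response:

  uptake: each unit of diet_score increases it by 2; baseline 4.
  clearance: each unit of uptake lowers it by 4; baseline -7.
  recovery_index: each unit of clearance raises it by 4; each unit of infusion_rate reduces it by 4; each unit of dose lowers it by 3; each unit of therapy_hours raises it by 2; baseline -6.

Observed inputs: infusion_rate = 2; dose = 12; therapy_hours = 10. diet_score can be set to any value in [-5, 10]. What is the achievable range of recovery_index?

-442 to 38

Substituting into the clearance equation gives clearance = -8*diet_score - 23.
Substituting into the recovery_index equation gives recovery_index = -32*diet_score - 122.
Linear in diet_score, so extremes are at the endpoints: diet_score = -5 gives recovery_index = 38; diet_score = 10 gives recovery_index = -442.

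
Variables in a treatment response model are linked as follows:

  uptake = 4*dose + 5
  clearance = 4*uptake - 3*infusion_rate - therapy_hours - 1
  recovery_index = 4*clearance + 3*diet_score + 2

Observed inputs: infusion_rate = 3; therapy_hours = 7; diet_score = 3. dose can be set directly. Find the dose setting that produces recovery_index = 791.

Substituting into the clearance equation gives clearance = 16*dose + 3.
recovery_index becomes 64*dose + 23.
Solve 64*dose + 23 = 791: dose = (791 - 23) / 64 = 12.

dose = 12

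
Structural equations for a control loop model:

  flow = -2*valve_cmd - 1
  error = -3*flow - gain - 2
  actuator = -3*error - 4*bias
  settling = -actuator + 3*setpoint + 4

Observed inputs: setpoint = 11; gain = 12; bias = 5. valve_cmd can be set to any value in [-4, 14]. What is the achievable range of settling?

Substituting into the error equation gives error = 6*valve_cmd - 11.
Substituting into the actuator equation gives actuator = -18*valve_cmd + 13.
Substituting into the settling equation gives settling = 18*valve_cmd + 24.
Linear in valve_cmd, so extremes are at the endpoints: valve_cmd = -4 gives settling = -48; valve_cmd = 14 gives settling = 276.

-48 to 276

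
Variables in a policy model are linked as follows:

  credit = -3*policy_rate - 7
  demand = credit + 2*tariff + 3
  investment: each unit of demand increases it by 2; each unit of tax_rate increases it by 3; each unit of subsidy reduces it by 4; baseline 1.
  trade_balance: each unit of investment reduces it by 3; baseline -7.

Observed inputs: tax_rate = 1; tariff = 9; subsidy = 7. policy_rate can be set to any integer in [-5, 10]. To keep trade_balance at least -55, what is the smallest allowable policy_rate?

Substituting into the demand equation gives demand = -3*policy_rate + 14.
Substituting into the investment equation gives investment = -6*policy_rate + 4.
This gives trade_balance = 18*policy_rate - 19.
Require 18*policy_rate - 19 ≥ -55, so policy_rate ≥ -2.
The smallest integer in [-5, 10] satisfying this is -2.

policy_rate = -2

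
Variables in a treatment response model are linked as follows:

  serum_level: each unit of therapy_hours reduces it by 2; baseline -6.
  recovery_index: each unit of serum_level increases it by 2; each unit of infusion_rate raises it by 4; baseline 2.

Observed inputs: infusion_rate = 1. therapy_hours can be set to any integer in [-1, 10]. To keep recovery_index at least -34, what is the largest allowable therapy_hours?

Substituting into the recovery_index equation gives recovery_index = -4*therapy_hours - 6.
Require -4*therapy_hours - 6 ≥ -34, so therapy_hours ≤ 7.
The largest integer in [-1, 10] satisfying this is 7.

therapy_hours = 7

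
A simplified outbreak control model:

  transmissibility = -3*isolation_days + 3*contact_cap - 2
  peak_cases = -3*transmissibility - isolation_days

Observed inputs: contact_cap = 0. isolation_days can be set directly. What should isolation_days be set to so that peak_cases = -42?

Substituting into the transmissibility equation gives transmissibility = -3*isolation_days - 2.
Substituting into the peak_cases equation gives peak_cases = 8*isolation_days + 6.
Solve 8*isolation_days + 6 = -42: isolation_days = (-42 - 6) / 8 = -6.

isolation_days = -6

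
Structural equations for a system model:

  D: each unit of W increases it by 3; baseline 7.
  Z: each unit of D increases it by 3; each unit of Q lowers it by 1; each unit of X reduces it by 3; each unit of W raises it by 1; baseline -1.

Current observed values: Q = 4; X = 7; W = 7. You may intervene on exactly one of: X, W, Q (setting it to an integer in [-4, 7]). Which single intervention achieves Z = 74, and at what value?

set X = 4

Intervening on X: with other inputs at their observed values, Z = -3*X + 86. Solving for 74 gives X = 4, within [-4, 7].
Intervening on W: Z = 10*W - 5. Reaching 74 requires W = 79/10, not an integer.
Intervening on Q: Z = -Q + 69. Reaching 74 requires Q = -5, outside [-4, 7].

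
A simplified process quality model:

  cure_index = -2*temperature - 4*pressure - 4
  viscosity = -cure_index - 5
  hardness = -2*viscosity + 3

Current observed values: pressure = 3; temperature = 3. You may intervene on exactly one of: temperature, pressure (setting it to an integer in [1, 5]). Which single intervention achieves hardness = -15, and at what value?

set pressure = 1

Intervening on temperature: hardness = -4*temperature - 19. Reaching -15 requires temperature = -1, outside [1, 5].
Intervening on pressure: with other inputs at their observed values, hardness = -8*pressure - 7. Solving for -15 gives pressure = 1, within [1, 5].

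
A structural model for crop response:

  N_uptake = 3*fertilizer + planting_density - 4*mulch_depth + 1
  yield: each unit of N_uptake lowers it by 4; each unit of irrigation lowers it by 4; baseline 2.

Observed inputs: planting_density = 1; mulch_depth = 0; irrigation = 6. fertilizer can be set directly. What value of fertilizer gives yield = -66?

fertilizer = 3

Substituting into the N_uptake equation gives N_uptake = 3*fertilizer + 2.
Substituting into the yield equation gives yield = -12*fertilizer - 30.
Solve -12*fertilizer - 30 = -66: fertilizer = (-66 + 30) / -12 = 3.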